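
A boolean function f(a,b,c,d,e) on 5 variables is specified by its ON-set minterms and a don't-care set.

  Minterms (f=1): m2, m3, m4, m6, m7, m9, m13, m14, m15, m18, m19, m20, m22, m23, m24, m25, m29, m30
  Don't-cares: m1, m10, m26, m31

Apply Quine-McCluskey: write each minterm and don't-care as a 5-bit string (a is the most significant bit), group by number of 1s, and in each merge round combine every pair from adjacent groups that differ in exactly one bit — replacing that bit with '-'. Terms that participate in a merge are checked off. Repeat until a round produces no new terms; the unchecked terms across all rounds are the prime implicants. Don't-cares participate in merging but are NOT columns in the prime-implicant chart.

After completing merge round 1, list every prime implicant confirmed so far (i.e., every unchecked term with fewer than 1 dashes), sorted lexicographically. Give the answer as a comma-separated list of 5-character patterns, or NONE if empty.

[col 0] 00001*, 00010*, 00011*, 00100*, 00110*, 00111*, 01001*, 01010*, 01101*, 01110*, 01111*, 10010*, 10011*, 10100*, 10110*, 10111*, 11000*, 11001*, 11010*, 11101*, 11110*, 11111*
[col 1] -0010*, -0011*, -0100*, -0110*, -0111*, -1001*, -1010*, -1101*, -1110*, -1111*, 0-001, 0-010*, 0-110*, 0-111*, 00-10*, 00-11*, 000-1, 0001-*, 001-0*, 0011-*, 01-01*, 01-10*, 011-1*, 0111-*, 1-010*, 1-110*, 1-111*, 10-10*, 10-11*, 1001-*, 101-0*, 1011-*, 11-01*, 11-10*, 110-0, 1100-, 111-1*, 1111-*
[col 2] --010*, --110*, --111*, -0-10*, -0-11*, -001-*, -01-0, -011-*, -1-01, -1-10*, -11-1, -111-*, 0--10*, 0-11-*, 00-1-*, 1--10*, 1-11-*, 10-1-*
[col 3] ---10, --11-, -0-1-
Prime implicants: ---10, --11-, -0-1-, -01-0, -1-01, -11-1, 0-001, 000-1, 110-0, 1100-

NONE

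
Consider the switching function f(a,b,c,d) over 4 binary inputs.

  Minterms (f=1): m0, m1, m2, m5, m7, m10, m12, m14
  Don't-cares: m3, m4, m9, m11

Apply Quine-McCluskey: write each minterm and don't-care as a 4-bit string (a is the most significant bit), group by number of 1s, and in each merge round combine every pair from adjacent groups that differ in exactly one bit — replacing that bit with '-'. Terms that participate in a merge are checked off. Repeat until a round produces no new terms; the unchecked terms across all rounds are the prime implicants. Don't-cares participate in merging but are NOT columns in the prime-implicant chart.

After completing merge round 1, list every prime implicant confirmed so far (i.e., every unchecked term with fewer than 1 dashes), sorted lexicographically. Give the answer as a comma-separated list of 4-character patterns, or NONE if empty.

size-2^0 implicants → 0000(✓)  0001(✓)  0010(✓)  0011(✓)  0100(✓)  0101(✓)  0111(✓)  1001(✓)  1010(✓)  1011(✓)  1100(✓)  1110(✓)
size-2^1 implicants → -001(✓)  -010(✓)  -011(✓)  -100  0-00(✓)  0-01(✓)  0-11(✓)  00-0(✓)  00-1(✓)  000-(✓)  001-(✓)  01-1(✓)  010-(✓)  1-10  10-1(✓)  101-(✓)  11-0
size-2^2 implicants → -0-1  -01-  0--1  0-0-  00--
Unchecked terms (primes): -0-1, -01-, -100, 0--1, 0-0-, 00--, 1-10, 11-0

NONE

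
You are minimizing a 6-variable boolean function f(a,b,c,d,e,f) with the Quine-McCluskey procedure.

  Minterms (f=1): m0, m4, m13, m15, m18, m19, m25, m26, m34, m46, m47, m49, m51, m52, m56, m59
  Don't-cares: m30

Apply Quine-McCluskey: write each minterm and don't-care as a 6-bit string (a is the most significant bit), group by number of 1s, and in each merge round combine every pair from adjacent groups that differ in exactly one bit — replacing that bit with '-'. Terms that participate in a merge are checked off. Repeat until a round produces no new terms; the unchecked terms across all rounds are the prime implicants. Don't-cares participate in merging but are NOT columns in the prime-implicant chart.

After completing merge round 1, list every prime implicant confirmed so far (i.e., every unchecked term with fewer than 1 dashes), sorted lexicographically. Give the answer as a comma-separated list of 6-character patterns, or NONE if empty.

011001, 100010, 110100, 111000

Round 0: 000000✓ 000100✓ 001101✓ 001111✓ 010010✓ 010011✓ 011001 011010✓ 011110✓ 100010 101110✓ 101111✓ 110001✓ 110011✓ 110100 111000 111011✓
Round 1: -01111 -10011 000-00 0011-1 01-010 01001- 011-10 10111- 11-011 1100-1
PIs = {-01111, -10011, 000-00, 0011-1, 01-010, 01001-, 011-10, 011001, 100010, 10111-, 11-011, 1100-1, 110100, 111000}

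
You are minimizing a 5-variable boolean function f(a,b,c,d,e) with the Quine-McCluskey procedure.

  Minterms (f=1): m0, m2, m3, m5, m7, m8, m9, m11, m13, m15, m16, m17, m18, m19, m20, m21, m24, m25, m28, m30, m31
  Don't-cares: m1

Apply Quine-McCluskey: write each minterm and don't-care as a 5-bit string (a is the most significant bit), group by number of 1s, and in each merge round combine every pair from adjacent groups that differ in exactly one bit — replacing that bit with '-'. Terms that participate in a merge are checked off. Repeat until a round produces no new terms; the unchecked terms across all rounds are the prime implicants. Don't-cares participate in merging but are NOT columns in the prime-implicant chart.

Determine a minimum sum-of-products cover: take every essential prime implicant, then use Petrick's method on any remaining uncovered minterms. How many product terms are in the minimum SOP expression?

[col 0] 00000*, 00001*, 00010*, 00011*, 00101*, 00111*, 01000*, 01001*, 01011*, 01101*, 01111*, 10000*, 10001*, 10010*, 10011*, 10100*, 10101*, 11000*, 11001*, 11100*, 11110*, 11111*
[col 1] -0000*, -0001*, -0010*, -0011*, -0101*, -1000*, -1001*, -1111, 0-000*, 0-001*, 0-011*, 0-101*, 0-111*, 00-01*, 00-11*, 000-0*, 000-1*, 0000-*, 0001-*, 001-1*, 01-01*, 01-11*, 010-1*, 0100-*, 011-1*, 1-000*, 1-001*, 1-100*, 10-00*, 10-01*, 100-0*, 100-1*, 1000-*, 1001-*, 1010-*, 11-00*, 1100-*, 111-0, 1111-
[col 2] --000*, --001*, -0-01, -00-0*, -00-1*, -000-*, -001-*, -100-*, 0--01*, 0--11*, 0-0-1*, 0-00-*, 0-1-1*, 00--1*, 000--*, 01--1*, 1--00, 1-00-*, 10-0-, 100--*
[col 3] --00-, -00--, 0---1
Prime implicants: --00-, -0-01, -00--, -1111, 0---1, 1--00, 10-0-, 111-0, 1111-
PI chart (minterm → PIs covering it):
  0 | --00-,-00--
  2 | -00--  (sole → essential)
  3 | -00--,0---1
  5 | -0-01,0---1
  7 | 0---1  (sole → essential)
  8 | --00-  (sole → essential)
  9 | --00-,0---1
  11 | 0---1  (sole → essential)
  13 | 0---1  (sole → essential)
  15 | -1111,0---1
  16 | --00-,-00--,1--00,10-0-
  17 | --00-,-0-01,-00--,10-0-
  18 | -00--  (sole → essential)
  19 | -00--  (sole → essential)
  20 | 1--00,10-0-
  21 | -0-01,10-0-
  24 | --00-,1--00
  25 | --00-  (sole → essential)
  28 | 1--00,111-0
  30 | 111-0,1111-
  31 | -1111,1111-
Essential prime implicants: --00-, -00--, 0---1
Petrick residual → -0-01, 1--00, 1111-
Minimum SOP uses 6 PIs: c'd' + b'd'e + b'c' + a'e + ad'e' + abcd

6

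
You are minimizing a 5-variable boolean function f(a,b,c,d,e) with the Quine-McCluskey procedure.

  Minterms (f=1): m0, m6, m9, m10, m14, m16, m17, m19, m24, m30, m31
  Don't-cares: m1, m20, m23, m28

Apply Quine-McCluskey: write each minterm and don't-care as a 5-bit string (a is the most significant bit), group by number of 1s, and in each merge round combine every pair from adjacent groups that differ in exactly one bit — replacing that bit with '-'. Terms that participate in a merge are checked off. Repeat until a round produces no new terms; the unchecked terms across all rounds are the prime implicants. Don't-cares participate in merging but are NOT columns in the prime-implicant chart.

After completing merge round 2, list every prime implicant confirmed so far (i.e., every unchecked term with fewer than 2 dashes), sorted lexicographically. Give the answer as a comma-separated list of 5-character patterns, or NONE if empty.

-1110, 0-001, 0-110, 01-10, 1-111, 10-11, 100-1, 111-0, 1111-

Round 0: 00000✓ 00001✓ 00110✓ 01001✓ 01010✓ 01110✓ 10000✓ 10001✓ 10011✓ 10100✓ 10111✓ 11000✓ 11100✓ 11110✓ 11111✓
Round 1: -0000✓ -0001✓ -1110 0-001 0-110 0000-✓ 01-10 1-000✓ 1-100✓ 1-111 10-00✓ 10-11 100-1 1000-✓ 11-00✓ 111-0 1111-
Round 2: -000- 1--00
PIs = {-000-, -1110, 0-001, 0-110, 01-10, 1--00, 1-111, 10-11, 100-1, 111-0, 1111-}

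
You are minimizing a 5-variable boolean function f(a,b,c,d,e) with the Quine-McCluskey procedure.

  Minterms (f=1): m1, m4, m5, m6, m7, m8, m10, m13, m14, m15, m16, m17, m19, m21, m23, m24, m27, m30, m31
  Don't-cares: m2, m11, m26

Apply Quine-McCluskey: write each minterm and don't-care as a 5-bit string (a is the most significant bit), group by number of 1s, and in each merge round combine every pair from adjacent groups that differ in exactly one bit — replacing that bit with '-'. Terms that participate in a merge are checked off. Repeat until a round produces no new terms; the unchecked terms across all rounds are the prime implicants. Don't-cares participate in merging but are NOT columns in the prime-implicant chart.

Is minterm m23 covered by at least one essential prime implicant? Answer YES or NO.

NO

Round 0: 00001✓ 00010✓ 00100✓ 00101✓ 00110✓ 00111✓ 01000✓ 01010✓ 01011✓ 01101✓ 01110✓ 01111✓ 10000✓ 10001✓ 10011✓ 10101✓ 10111✓ 11000✓ 11010✓ 11011✓ 11110✓ 11111✓
Round 1: -0001✓ -0101✓ -0111✓ -1000✓ -1010✓ -1011✓ -1110✓ -1111✓ 0-010✓ 0-101✓ 0-110✓ 0-111✓ 00-01✓ 00-10✓ 001-0✓ 001-1✓ 0010-✓ 0011-✓ 01-10✓ 01-11✓ 010-0✓ 0101-✓ 011-1✓ 0111-✓ 1-000 1-011✓ 1-111✓ 10-01✓ 10-11✓ 100-1✓ 1000- 101-1✓ 11-10✓ 11-11✓ 110-0✓ 1101-✓ 1111-✓
Round 2: --111 -0-01 -01-1 -1-10✓ -1-11✓ -10-0 -101-✓ -111-✓ 0--10 0-1-1 0-11- 001-- 01-1-✓ 1--11 10--1 11-1-✓
Round 3: -1-1-
PIs = {--111, -0-01, -01-1, -1-1-, -10-0, 0--10, 0-1-1, 0-11-, 001--, 1--11, 1-000, 10--1, 1000-}
Coverage chart:
  m1: -0-01 ←essential
  m4: 001-- ←essential
  m5: -0-01,-01-1,0-1-1,001--
  m6: 0--10,0-11-,001--
  m7: --111,-01-1,0-1-1,0-11-,001--
  m8: -10-0 ←essential
  m10: -1-1-,-10-0,0--10
  m13: 0-1-1 ←essential
  m14: -1-1-,0--10,0-11-
  m15: --111,-1-1-,0-1-1,0-11-
  m16: 1-000,1000-
  m17: -0-01,10--1,1000-
  m19: 1--11,10--1
  m21: -0-01,-01-1,10--1
  m23: --111,-01-1,1--11,10--1
  m24: -10-0,1-000
  m27: -1-1-,1--11
  m30: -1-1- ←essential
  m31: --111,-1-1-,1--11
Essential: -0-01, -1-1-, -10-0, 0-1-1, 001--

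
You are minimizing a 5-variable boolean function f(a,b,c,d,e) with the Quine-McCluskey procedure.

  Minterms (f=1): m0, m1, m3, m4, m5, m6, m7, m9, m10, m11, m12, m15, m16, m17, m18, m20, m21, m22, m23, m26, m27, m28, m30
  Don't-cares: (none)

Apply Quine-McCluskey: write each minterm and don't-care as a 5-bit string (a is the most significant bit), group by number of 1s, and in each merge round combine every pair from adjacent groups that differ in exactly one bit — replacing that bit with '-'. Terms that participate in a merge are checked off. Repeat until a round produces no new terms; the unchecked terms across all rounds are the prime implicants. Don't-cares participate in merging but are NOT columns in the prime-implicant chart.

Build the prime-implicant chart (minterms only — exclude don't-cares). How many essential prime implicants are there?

6

[col 0] 00000*, 00001*, 00011*, 00100*, 00101*, 00110*, 00111*, 01001*, 01010*, 01011*, 01100*, 01111*, 10000*, 10001*, 10010*, 10100*, 10101*, 10110*, 10111*, 11010*, 11011*, 11100*, 11110*
[col 1] -0000*, -0001*, -0100*, -0101*, -0110*, -0111*, -1010*, -1011*, -1100*, 0-001*, 0-011*, 0-100*, 0-111*, 00-00*, 00-01*, 00-11*, 000-1*, 0000-*, 001-0*, 001-1*, 0010-*, 0011-*, 01-11*, 010-1*, 0101-*, 1-010*, 1-100*, 1-110*, 10-00*, 10-01*, 10-10*, 100-0*, 1000-*, 101-0*, 101-1*, 1010-*, 1011-*, 11-10*, 1101-*, 111-0*
[col 2] --100, -0-00*, -0-01*, -000-*, -01-0*, -01-1*, -010-*, -011-*, -101-, 0--11, 0-0-1, 00--1, 00-0-*, 001--*, 1--10, 1-1-0, 10--0, 10-0-*, 101--*
[col 3] -0-0-, -01--
Prime implicants: --100, -0-0-, -01--, -101-, 0--11, 0-0-1, 00--1, 1--10, 1-1-0, 10--0
PI chart (minterm → PIs covering it):
  0 | -0-0-  (sole → essential)
  1 | -0-0-,0-0-1,00--1
  3 | 0--11,0-0-1,00--1
  4 | --100,-0-0-,-01--
  5 | -0-0-,-01--,00--1
  6 | -01--  (sole → essential)
  7 | -01--,0--11,00--1
  9 | 0-0-1  (sole → essential)
  10 | -101-  (sole → essential)
  11 | -101-,0--11,0-0-1
  12 | --100  (sole → essential)
  15 | 0--11  (sole → essential)
  16 | -0-0-,10--0
  17 | -0-0-  (sole → essential)
  18 | 1--10,10--0
  20 | --100,-0-0-,-01--,1-1-0,10--0
  21 | -0-0-,-01--
  22 | -01--,1--10,1-1-0,10--0
  23 | -01--  (sole → essential)
  26 | -101-,1--10
  27 | -101-  (sole → essential)
  28 | --100,1-1-0
  30 | 1--10,1-1-0
Essential prime implicants: --100, -0-0-, -01--, -101-, 0--11, 0-0-1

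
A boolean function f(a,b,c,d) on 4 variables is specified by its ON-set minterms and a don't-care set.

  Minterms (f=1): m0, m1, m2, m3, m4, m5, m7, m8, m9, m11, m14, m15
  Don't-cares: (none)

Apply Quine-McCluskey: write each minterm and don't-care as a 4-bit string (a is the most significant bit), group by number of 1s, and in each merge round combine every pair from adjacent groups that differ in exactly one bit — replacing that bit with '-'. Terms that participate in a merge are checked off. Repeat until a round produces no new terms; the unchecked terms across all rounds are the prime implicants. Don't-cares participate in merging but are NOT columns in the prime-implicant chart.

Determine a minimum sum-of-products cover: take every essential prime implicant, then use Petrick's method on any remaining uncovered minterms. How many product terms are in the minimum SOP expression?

5

Round 0: 0000✓ 0001✓ 0010✓ 0011✓ 0100✓ 0101✓ 0111✓ 1000✓ 1001✓ 1011✓ 1110✓ 1111✓
Round 1: -000✓ -001✓ -011✓ -111✓ 0-00✓ 0-01✓ 0-11✓ 00-0✓ 00-1✓ 000-✓ 001-✓ 01-1✓ 010-✓ 1-11✓ 10-1✓ 100-✓ 111-
Round 2: --11 -0-1 -00- 0--1 0-0- 00--
PIs = {--11, -0-1, -00-, 0--1, 0-0-, 00--, 111-}
Coverage chart:
  m0: -00-,0-0-,00--
  m1: -0-1,-00-,0--1,0-0-,00--
  m2: 00-- ←essential
  m3: --11,-0-1,0--1,00--
  m4: 0-0- ←essential
  m5: 0--1,0-0-
  m7: --11,0--1
  m8: -00- ←essential
  m9: -0-1,-00-
  m11: --11,-0-1
  m14: 111- ←essential
  m15: --11,111-
Essential: -00-, 0-0-, 00--, 111-
Petrick residual → --11
Min cover (5 terms): cd + b'c' + a'c' + a'b' + abc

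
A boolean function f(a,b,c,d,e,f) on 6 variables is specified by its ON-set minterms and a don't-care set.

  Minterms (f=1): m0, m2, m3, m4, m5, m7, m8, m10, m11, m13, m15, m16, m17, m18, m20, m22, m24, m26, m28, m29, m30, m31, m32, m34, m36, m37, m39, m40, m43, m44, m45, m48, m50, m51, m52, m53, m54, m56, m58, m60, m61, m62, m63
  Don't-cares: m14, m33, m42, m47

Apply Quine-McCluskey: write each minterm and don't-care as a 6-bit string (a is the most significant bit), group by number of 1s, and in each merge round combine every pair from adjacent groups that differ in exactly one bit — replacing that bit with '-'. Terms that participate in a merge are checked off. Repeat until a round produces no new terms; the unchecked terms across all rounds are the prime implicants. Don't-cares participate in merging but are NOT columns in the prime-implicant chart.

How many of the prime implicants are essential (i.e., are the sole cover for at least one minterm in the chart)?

6

Round 0: 000000✓ 000010✓ 000011✓ 000100✓ 000101✓ 000111✓ 001000✓ 001010✓ 001011✓ 001101✓ 001110✓ 001111✓ 010000✓ 010001✓ 010010✓ 010100✓ 010110✓ 011000✓ 011010✓ 011100✓ 011101✓ 011110✓ 011111✓ 100000✓ 100001✓ 100010✓ 100100✓ 100101✓ 100111✓ 101000✓ 101010✓ 101011✓ 101100✓ 101101✓ 101111✓ 110000✓ 110010✓ 110011✓ 110100✓ 110101✓ 110110✓ 111000✓ 111010✓ 111100✓ 111101✓ 111110✓ 111111✓
Round 1: -00000✓ -00010✓ -00100✓ -00101✓ -00111✓ -01000✓ -01010✓ -01011✓ -01101✓ -01111✓ -10000✓ -10010✓ -10100✓ -10110✓ -11000✓ -11010✓ -11100✓ -11101✓ -11110✓ -11111✓ 0-0000✓ 0-0010✓ 0-0100✓ 0-1000✓ 0-1010✓ 0-1101✓ 0-1110✓ 0-1111✓ 00-000✓ 00-010✓ 00-011✓ 00-101✓ 00-111✓ 000-00✓ 000-11✓ 0000-0✓ 00001-✓ 0001-1✓ 00010-✓ 001-10✓ 001-11✓ 0010-0✓ 00101-✓ 0011-1✓ 00111-✓ 01-000✓ 01-010✓ 01-100✓ 01-110✓ 010-00✓ 010-10✓ 0100-0✓ 01000- 0101-0✓ 011-00✓ 011-10✓ 0110-0✓ 0111-0✓ 0111-1✓ 01110-✓ 01111-✓ 1-0000✓ 1-0010✓ 1-0100✓ 1-0101✓ 1-1000✓ 1-1010✓ 1-1100✓ 1-1101✓ 1-1111✓ 10-000✓ 10-010✓ 10-100✓ 10-101✓ 10-111✓ 100-00✓ 100-01✓ 1000-0✓ 10000-✓ 1001-1✓ 10010-✓ 101-00✓ 101-11✓ 1010-0✓ 10101-✓ 1011-1✓ 10110-✓ 11-000✓ 11-010✓ 11-100✓ 11-101✓ 11-110✓ 110-00✓ 110-10✓ 1100-0✓ 11001- 1101-0✓ 11010-✓ 111-00✓ 111-10✓ 1110-0✓ 1111-0✓ 1111-1✓ 11110-✓ 11111-✓
Round 2: --0000✓ --0010✓ --0100✓ --1000✓ --1010✓ --1101✓ --1111✓ -0-000✓ -0-010✓ -0-101✓ -0-111✓ -00-00✓ -000-0✓ -001-1✓ -0010- -01-11 -010-0✓ -0101- -011-1✓ -1-000✓ -1-010✓ -1-100✓ -1-110✓ -10-00✓ -10-10✓ -100-0✓ -101-0✓ -11-00✓ -11-10✓ -110-0✓ -111-0✓ -111-1✓ -1110-✓ -1111-✓ 0--000✓ 0--010✓ 0-0-00✓ 0-00-0✓ 0-1-10 0-10-0✓ 0-11-1✓ 0-111- 00--11 00-0-0✓ 00-01- 00-1-1✓ 001-1- 01--00✓ 01--10✓ 01-0-0✓ 01-1-0✓ 010--0✓ 011--0✓ 0111--✓ 1--000✓ 1--010✓ 1--100✓ 1--101✓ 1-0-00✓ 1-00-0✓ 1-010-✓ 1-1-00✓ 1-10-0✓ 1-11-1✓ 1-110-✓ 10--00✓ 10-0-0✓ 10-1-1✓ 10-10-✓ 100-0- 11--00✓ 11--10✓ 11-0-0✓ 11-1-0✓ 11-10-✓ 110--0✓ 111--0✓ 1111--✓
Round 3: ---000✓ ---010✓ --0-00 --00-0✓ --10-0✓ --11-1 -0-0-0✓ -0-1-1 -1--00✓ -1--10✓ -1-0-0✓ -1-1-0✓ -10--0✓ -11--0✓ -111-- 0--0-0✓ 01---0✓ 1---00 1--0-0✓ 1--10- 11---0✓
Round 4: ---0-0 -1---0
PIs = {---0-0, --0-00, --11-1, -0-1-1, -0010-, -01-11, -0101-, -1---0, -111--, 0-1-10, 0-111-, 00--11, 00-01-, 001-1-, 01000-, 1---00, 1--10-, 100-0-, 11001-}
Coverage chart:
  m0: ---0-0,--0-00
  m2: ---0-0,00-01-
  m3: 00--11,00-01-
  m4: --0-00,-0010-
  m5: -0-1-1,-0010-
  m7: -0-1-1,00--11
  m8: ---0-0 ←essential
  m10: ---0-0,-0101-,0-1-10,00-01-,001-1-
  m11: -01-11,-0101-,00--11,00-01-,001-1-
  m13: --11-1,-0-1-1
  m15: --11-1,-0-1-1,-01-11,0-111-,00--11,001-1-
  m16: ---0-0,--0-00,-1---0,01000-
  m17: 01000- ←essential
  m18: ---0-0,-1---0
  m20: --0-00,-1---0
  m22: -1---0 ←essential
  m24: ---0-0,-1---0
  m26: ---0-0,-1---0,0-1-10
  m28: -1---0,-111--
  m29: --11-1,-111--
  m30: -1---0,-111--,0-1-10,0-111-
  m31: --11-1,-111--,0-111-
  m32: ---0-0,--0-00,1---00,100-0-
  m34: ---0-0 ←essential
  m36: --0-00,-0010-,1---00,1--10-,100-0-
  m37: -0-1-1,-0010-,1--10-,100-0-
  m39: -0-1-1 ←essential
  m40: ---0-0,1---00
  m43: -01-11,-0101-
  m44: 1---00,1--10-
  m45: --11-1,-0-1-1,1--10-
  m48: ---0-0,--0-00,-1---0,1---00
  m50: ---0-0,-1---0,11001-
  m51: 11001- ←essential
  m52: --0-00,-1---0,1---00,1--10-
  m53: 1--10- ←essential
  m54: -1---0 ←essential
  m56: ---0-0,-1---0,1---00
  m58: ---0-0,-1---0
  m60: -1---0,-111--,1---00,1--10-
  m61: --11-1,-111--,1--10-
  m62: -1---0,-111--
  m63: --11-1,-111--
Essential: ---0-0, -0-1-1, -1---0, 01000-, 1--10-, 11001-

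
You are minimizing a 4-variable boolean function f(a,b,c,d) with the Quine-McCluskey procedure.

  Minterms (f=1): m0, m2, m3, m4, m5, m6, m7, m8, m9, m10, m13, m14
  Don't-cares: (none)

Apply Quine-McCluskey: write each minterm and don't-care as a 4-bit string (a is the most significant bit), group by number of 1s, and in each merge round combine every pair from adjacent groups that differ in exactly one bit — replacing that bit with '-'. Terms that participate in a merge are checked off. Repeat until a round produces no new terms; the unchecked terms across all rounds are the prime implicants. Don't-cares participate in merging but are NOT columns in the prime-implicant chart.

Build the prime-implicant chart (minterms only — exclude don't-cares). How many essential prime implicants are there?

[col 0] 0000*, 0010*, 0011*, 0100*, 0101*, 0110*, 0111*, 1000*, 1001*, 1010*, 1101*, 1110*
[col 1] -000*, -010*, -101, -110*, 0-00*, 0-10*, 0-11*, 00-0*, 001-*, 01-0*, 01-1*, 010-*, 011-*, 1-01, 1-10*, 10-0*, 100-
[col 2] --10, -0-0, 0--0, 0-1-, 01--
Prime implicants: --10, -0-0, -101, 0--0, 0-1-, 01--, 1-01, 100-
PI chart (minterm → PIs covering it):
  0 | -0-0,0--0
  2 | --10,-0-0,0--0,0-1-
  3 | 0-1-  (sole → essential)
  4 | 0--0,01--
  5 | -101,01--
  6 | --10,0--0,0-1-,01--
  7 | 0-1-,01--
  8 | -0-0,100-
  9 | 1-01,100-
  10 | --10,-0-0
  13 | -101,1-01
  14 | --10  (sole → essential)
Essential prime implicants: --10, 0-1-

2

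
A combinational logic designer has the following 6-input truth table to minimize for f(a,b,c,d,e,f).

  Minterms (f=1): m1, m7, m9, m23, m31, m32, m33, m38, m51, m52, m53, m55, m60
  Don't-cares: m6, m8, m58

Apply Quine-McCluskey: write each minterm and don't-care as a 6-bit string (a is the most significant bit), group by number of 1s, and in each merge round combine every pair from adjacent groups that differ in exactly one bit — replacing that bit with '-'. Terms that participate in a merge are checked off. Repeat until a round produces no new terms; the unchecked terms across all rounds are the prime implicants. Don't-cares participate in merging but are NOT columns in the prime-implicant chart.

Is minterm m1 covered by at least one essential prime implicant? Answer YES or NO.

size-2^0 implicants → 000001(✓)  000110(✓)  000111(✓)  001000(✓)  001001(✓)  010111(✓)  011111(✓)  100000(✓)  100001(✓)  100110(✓)  110011(✓)  110100(✓)  110101(✓)  110111(✓)  111010  111100(✓)
size-2^1 implicants → -00001  -00110  -10111  0-0111  00-001  00011-  00100-  01-111  10000-  11-100  110-11  1101-1  11010-
Unchecked terms (primes): -00001, -00110, -10111, 0-0111, 00-001, 00011-, 00100-, 01-111, 10000-, 11-100, 110-11, 1101-1, 11010-, 111010
Minterm coverage:
  m1 ⊆ -00001,00-001
  m7 ⊆ 0-0111,00011-
  m9 ⊆ 00-001,00100-
  m23 ⊆ -10111,0-0111,01-111
  m31 ⊆ 01-111 [E]
  m32 ⊆ 10000- [E]
  m33 ⊆ -00001,10000-
  m38 ⊆ -00110 [E]
  m51 ⊆ 110-11 [E]
  m52 ⊆ 11-100,11010-
  m53 ⊆ 1101-1,11010-
  m55 ⊆ -10111,110-11,1101-1
  m60 ⊆ 11-100 [E]
E = {-00110, 01-111, 10000-, 11-100, 110-11}

NO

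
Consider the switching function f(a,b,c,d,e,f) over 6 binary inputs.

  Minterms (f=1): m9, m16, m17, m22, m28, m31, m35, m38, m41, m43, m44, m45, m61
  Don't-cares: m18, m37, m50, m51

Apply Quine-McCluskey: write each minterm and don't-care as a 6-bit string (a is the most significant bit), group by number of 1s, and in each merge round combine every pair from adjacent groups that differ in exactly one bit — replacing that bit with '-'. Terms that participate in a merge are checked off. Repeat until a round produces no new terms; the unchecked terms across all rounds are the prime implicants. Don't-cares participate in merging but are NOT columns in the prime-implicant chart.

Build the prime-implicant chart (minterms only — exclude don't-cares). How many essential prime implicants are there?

size-2^0 implicants → 001001(✓)  010000(✓)  010001(✓)  010010(✓)  010110(✓)  011100  011111  100011(✓)  100101(✓)  100110  101001(✓)  101011(✓)  101100(✓)  101101(✓)  110010(✓)  110011(✓)  111101(✓)
size-2^1 implicants → -01001  -10010  010-10  0100-0  01000-  1-0011  1-1101  10-011  10-101  101-01  1010-1  10110-  11001-
Unchecked terms (primes): -01001, -10010, 010-10, 0100-0, 01000-, 011100, 011111, 1-0011, 1-1101, 10-011, 10-101, 100110, 101-01, 1010-1, 10110-, 11001-
Minterm coverage:
  m9 ⊆ -01001 [E]
  m16 ⊆ 0100-0,01000-
  m17 ⊆ 01000- [E]
  m22 ⊆ 010-10 [E]
  m28 ⊆ 011100 [E]
  m31 ⊆ 011111 [E]
  m35 ⊆ 1-0011,10-011
  m38 ⊆ 100110 [E]
  m41 ⊆ -01001,101-01,1010-1
  m43 ⊆ 10-011,1010-1
  m44 ⊆ 10110- [E]
  m45 ⊆ 1-1101,10-101,101-01,10110-
  m61 ⊆ 1-1101 [E]
E = {-01001, 010-10, 01000-, 011100, 011111, 1-1101, 100110, 10110-}

8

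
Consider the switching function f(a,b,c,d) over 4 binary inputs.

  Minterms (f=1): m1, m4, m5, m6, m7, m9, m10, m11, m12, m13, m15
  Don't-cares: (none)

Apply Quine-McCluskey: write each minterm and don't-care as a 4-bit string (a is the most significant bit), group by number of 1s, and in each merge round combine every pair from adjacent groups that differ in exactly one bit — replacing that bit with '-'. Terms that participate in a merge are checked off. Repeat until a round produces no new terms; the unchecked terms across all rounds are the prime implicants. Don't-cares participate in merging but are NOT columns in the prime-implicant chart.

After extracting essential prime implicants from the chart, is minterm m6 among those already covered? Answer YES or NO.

Round 0: 0001✓ 0100✓ 0101✓ 0110✓ 0111✓ 1001✓ 1010✓ 1011✓ 1100✓ 1101✓ 1111✓
Round 1: -001✓ -100✓ -101✓ -111✓ 0-01✓ 01-0✓ 01-1✓ 010-✓ 011-✓ 1-01✓ 1-11✓ 10-1✓ 101- 11-1✓ 110-✓
Round 2: --01 -1-1 -10- 01-- 1--1
PIs = {--01, -1-1, -10-, 01--, 1--1, 101-}
Coverage chart:
  m1: --01 ←essential
  m4: -10-,01--
  m5: --01,-1-1,-10-,01--
  m6: 01-- ←essential
  m7: -1-1,01--
  m9: --01,1--1
  m10: 101- ←essential
  m11: 1--1,101-
  m12: -10- ←essential
  m13: --01,-1-1,-10-,1--1
  m15: -1-1,1--1
Essential: --01, -10-, 01--, 101-

YES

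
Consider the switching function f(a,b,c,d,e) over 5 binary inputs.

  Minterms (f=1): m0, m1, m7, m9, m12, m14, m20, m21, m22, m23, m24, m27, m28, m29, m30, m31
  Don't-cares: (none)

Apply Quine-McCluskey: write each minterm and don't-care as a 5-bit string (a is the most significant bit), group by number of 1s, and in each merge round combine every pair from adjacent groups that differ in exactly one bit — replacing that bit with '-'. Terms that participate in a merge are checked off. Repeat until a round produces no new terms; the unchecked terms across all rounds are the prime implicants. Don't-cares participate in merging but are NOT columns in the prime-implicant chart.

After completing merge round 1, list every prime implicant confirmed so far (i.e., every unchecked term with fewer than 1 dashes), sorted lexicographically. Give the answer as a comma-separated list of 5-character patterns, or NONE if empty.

NONE

size-2^0 implicants → 00000(✓)  00001(✓)  00111(✓)  01001(✓)  01100(✓)  01110(✓)  10100(✓)  10101(✓)  10110(✓)  10111(✓)  11000(✓)  11011(✓)  11100(✓)  11101(✓)  11110(✓)  11111(✓)
size-2^1 implicants → -0111  -1100(✓)  -1110(✓)  0-001  0000-  011-0(✓)  1-100(✓)  1-101(✓)  1-110(✓)  1-111(✓)  101-0(✓)  101-1(✓)  1010-(✓)  1011-(✓)  11-00  11-11  111-0(✓)  111-1(✓)  1110-(✓)  1111-(✓)
size-2^2 implicants → -11-0  1-1-0(✓)  1-1-1(✓)  1-10-(✓)  1-11-(✓)  101--(✓)  111--(✓)
size-2^3 implicants → 1-1--
Unchecked terms (primes): -0111, -11-0, 0-001, 0000-, 1-1--, 11-00, 11-11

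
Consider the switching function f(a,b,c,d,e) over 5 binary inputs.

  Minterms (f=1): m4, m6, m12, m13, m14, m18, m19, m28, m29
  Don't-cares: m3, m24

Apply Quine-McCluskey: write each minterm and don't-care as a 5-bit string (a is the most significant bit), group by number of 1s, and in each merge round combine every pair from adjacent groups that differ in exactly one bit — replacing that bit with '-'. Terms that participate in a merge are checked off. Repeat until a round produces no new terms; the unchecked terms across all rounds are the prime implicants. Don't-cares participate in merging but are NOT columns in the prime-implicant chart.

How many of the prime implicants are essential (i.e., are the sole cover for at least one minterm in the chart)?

size-2^0 implicants → 00011(✓)  00100(✓)  00110(✓)  01100(✓)  01101(✓)  01110(✓)  10010(✓)  10011(✓)  11000(✓)  11100(✓)  11101(✓)
size-2^1 implicants → -0011  -1100(✓)  -1101(✓)  0-100(✓)  0-110(✓)  001-0(✓)  011-0(✓)  0110-(✓)  1001-  11-00  1110-(✓)
size-2^2 implicants → -110-  0-1-0
Unchecked terms (primes): -0011, -110-, 0-1-0, 1001-, 11-00
Minterm coverage:
  m4 ⊆ 0-1-0 [E]
  m6 ⊆ 0-1-0 [E]
  m12 ⊆ -110-,0-1-0
  m13 ⊆ -110- [E]
  m14 ⊆ 0-1-0 [E]
  m18 ⊆ 1001- [E]
  m19 ⊆ -0011,1001-
  m28 ⊆ -110-,11-00
  m29 ⊆ -110- [E]
E = {-110-, 0-1-0, 1001-}

3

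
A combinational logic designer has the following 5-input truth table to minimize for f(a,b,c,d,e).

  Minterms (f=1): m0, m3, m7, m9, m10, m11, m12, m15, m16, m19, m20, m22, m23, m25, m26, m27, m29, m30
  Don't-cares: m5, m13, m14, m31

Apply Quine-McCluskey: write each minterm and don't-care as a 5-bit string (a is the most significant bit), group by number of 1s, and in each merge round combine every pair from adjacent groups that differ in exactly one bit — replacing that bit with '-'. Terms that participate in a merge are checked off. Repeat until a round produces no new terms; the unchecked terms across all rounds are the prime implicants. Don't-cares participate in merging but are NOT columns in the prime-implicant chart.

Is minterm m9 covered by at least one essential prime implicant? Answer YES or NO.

YES

[col 0] 00000*, 00011*, 00101*, 00111*, 01001*, 01010*, 01011*, 01100*, 01101*, 01110*, 01111*, 10000*, 10011*, 10100*, 10110*, 10111*, 11001*, 11010*, 11011*, 11101*, 11110*, 11111*
[col 1] -0000, -0011*, -0111*, -1001*, -1010*, -1011*, -1101*, -1110*, -1111*, 0-011*, 0-101*, 0-111*, 00-11*, 001-1*, 01-01*, 01-10*, 01-11*, 010-1*, 0101-*, 011-0*, 011-1*, 0110-*, 0111-*, 1-011*, 1-110*, 1-111*, 10-00, 10-11*, 101-0, 1011-*, 11-01*, 11-10*, 11-11*, 110-1*, 1101-*, 111-1*, 1111-*
[col 2] --011*, --111*, -0-11*, -1-01*, -1-10*, -1-11*, -10-1*, -101-*, -11-1*, -111-*, 0--11*, 0-1-1, 01--1*, 01-1-*, 011--, 1--11*, 1-11-, 11--1*, 11-1-*
[col 3] ---11, -1--1, -1-1-
Prime implicants: ---11, -0000, -1--1, -1-1-, 0-1-1, 011--, 1-11-, 10-00, 101-0
PI chart (minterm → PIs covering it):
  0 | -0000  (sole → essential)
  3 | ---11  (sole → essential)
  7 | ---11,0-1-1
  9 | -1--1  (sole → essential)
  10 | -1-1-  (sole → essential)
  11 | ---11,-1--1,-1-1-
  12 | 011--  (sole → essential)
  15 | ---11,-1--1,-1-1-,0-1-1,011--
  16 | -0000,10-00
  19 | ---11  (sole → essential)
  20 | 10-00,101-0
  22 | 1-11-,101-0
  23 | ---11,1-11-
  25 | -1--1  (sole → essential)
  26 | -1-1-  (sole → essential)
  27 | ---11,-1--1,-1-1-
  29 | -1--1  (sole → essential)
  30 | -1-1-,1-11-
Essential prime implicants: ---11, -0000, -1--1, -1-1-, 011--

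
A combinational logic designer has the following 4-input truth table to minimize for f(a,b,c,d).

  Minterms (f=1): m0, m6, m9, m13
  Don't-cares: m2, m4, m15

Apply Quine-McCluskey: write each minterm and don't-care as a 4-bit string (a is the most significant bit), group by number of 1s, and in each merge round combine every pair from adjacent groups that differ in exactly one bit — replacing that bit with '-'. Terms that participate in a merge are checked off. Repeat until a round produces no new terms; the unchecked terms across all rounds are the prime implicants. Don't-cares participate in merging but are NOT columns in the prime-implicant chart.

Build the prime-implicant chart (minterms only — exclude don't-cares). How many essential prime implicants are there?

[col 0] 0000*, 0010*, 0100*, 0110*, 1001*, 1101*, 1111*
[col 1] 0-00*, 0-10*, 00-0*, 01-0*, 1-01, 11-1
[col 2] 0--0
Prime implicants: 0--0, 1-01, 11-1
PI chart (minterm → PIs covering it):
  0 | 0--0  (sole → essential)
  6 | 0--0  (sole → essential)
  9 | 1-01  (sole → essential)
  13 | 1-01,11-1
Essential prime implicants: 0--0, 1-01

2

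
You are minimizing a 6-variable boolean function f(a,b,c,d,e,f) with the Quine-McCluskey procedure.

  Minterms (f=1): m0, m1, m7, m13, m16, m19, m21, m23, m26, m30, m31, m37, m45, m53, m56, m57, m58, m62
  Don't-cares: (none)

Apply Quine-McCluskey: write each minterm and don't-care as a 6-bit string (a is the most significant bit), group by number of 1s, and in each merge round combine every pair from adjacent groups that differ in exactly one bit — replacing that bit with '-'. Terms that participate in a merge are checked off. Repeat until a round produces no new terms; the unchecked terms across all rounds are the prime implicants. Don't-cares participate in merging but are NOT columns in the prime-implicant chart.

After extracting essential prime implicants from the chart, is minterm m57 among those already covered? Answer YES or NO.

YES

size-2^0 implicants → 000000(✓)  000001(✓)  000111(✓)  001101(✓)  010000(✓)  010011(✓)  010101(✓)  010111(✓)  011010(✓)  011110(✓)  011111(✓)  100101(✓)  101101(✓)  110101(✓)  111000(✓)  111001(✓)  111010(✓)  111110(✓)
size-2^1 implicants → -01101  -10101  -11010(✓)  -11110(✓)  0-0000  0-0111  00000-  01-111  010-11  0101-1  011-10(✓)  01111-  1-0101  10-101  111-10(✓)  1110-0  11100-
size-2^2 implicants → -11-10
Unchecked terms (primes): -01101, -10101, -11-10, 0-0000, 0-0111, 00000-, 01-111, 010-11, 0101-1, 01111-, 1-0101, 10-101, 1110-0, 11100-
Minterm coverage:
  m0 ⊆ 0-0000,00000-
  m1 ⊆ 00000- [E]
  m7 ⊆ 0-0111 [E]
  m13 ⊆ -01101 [E]
  m16 ⊆ 0-0000 [E]
  m19 ⊆ 010-11 [E]
  m21 ⊆ -10101,0101-1
  m23 ⊆ 0-0111,01-111,010-11,0101-1
  m26 ⊆ -11-10 [E]
  m30 ⊆ -11-10,01111-
  m31 ⊆ 01-111,01111-
  m37 ⊆ 1-0101,10-101
  m45 ⊆ -01101,10-101
  m53 ⊆ -10101,1-0101
  m56 ⊆ 1110-0,11100-
  m57 ⊆ 11100- [E]
  m58 ⊆ -11-10,1110-0
  m62 ⊆ -11-10 [E]
E = {-01101, -11-10, 0-0000, 0-0111, 00000-, 010-11, 11100-}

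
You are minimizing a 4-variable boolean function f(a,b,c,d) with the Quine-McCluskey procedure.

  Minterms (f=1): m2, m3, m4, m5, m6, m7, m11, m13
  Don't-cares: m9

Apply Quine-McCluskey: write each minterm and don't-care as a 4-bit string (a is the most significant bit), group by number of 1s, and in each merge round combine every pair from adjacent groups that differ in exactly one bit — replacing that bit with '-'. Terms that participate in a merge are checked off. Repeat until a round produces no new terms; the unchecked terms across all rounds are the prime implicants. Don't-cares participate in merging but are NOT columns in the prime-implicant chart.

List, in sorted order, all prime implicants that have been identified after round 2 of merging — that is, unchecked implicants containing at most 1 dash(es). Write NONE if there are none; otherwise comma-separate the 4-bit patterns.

-011, -101, 1-01, 10-1

size-2^0 implicants → 0010(✓)  0011(✓)  0100(✓)  0101(✓)  0110(✓)  0111(✓)  1001(✓)  1011(✓)  1101(✓)
size-2^1 implicants → -011  -101  0-10(✓)  0-11(✓)  001-(✓)  01-0(✓)  01-1(✓)  010-(✓)  011-(✓)  1-01  10-1
size-2^2 implicants → 0-1-  01--
Unchecked terms (primes): -011, -101, 0-1-, 01--, 1-01, 10-1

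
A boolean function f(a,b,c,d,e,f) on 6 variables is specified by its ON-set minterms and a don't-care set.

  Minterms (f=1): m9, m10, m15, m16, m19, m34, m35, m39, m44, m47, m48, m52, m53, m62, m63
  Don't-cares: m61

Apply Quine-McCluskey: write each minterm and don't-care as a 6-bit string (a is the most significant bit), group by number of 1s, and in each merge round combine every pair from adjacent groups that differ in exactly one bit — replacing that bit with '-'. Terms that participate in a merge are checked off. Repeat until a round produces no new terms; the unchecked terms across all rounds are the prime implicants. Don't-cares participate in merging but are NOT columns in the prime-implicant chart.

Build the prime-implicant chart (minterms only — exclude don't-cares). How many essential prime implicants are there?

8

Round 0: 001001 001010 001111✓ 010000✓ 010011 100010✓ 100011✓ 100111✓ 101100 101111✓ 110000✓ 110100✓ 110101✓ 111101✓ 111110✓ 111111✓
Round 1: -01111 -10000 1-1111 10-111 100-11 10001- 11-101 110-00 11010- 1111-1 11111-
PIs = {-01111, -10000, 001001, 001010, 010011, 1-1111, 10-111, 100-11, 10001-, 101100, 11-101, 110-00, 11010-, 1111-1, 11111-}
Coverage chart:
  m9: 001001 ←essential
  m10: 001010 ←essential
  m15: -01111 ←essential
  m16: -10000 ←essential
  m19: 010011 ←essential
  m34: 10001- ←essential
  m35: 100-11,10001-
  m39: 10-111,100-11
  m44: 101100 ←essential
  m47: -01111,1-1111,10-111
  m48: -10000,110-00
  m52: 110-00,11010-
  m53: 11-101,11010-
  m62: 11111- ←essential
  m63: 1-1111,1111-1,11111-
Essential: -01111, -10000, 001001, 001010, 010011, 10001-, 101100, 11111-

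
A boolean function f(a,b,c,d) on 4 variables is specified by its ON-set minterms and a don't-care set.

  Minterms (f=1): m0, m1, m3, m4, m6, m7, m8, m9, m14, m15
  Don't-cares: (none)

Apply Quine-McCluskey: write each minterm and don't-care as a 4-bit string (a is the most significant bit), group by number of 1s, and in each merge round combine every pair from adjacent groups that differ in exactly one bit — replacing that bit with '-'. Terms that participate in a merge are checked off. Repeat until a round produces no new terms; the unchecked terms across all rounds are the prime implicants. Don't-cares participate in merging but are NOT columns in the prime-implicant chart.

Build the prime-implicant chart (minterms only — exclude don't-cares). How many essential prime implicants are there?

size-2^0 implicants → 0000(✓)  0001(✓)  0011(✓)  0100(✓)  0110(✓)  0111(✓)  1000(✓)  1001(✓)  1110(✓)  1111(✓)
size-2^1 implicants → -000(✓)  -001(✓)  -110(✓)  -111(✓)  0-00  0-11  00-1  000-(✓)  01-0  011-(✓)  100-(✓)  111-(✓)
size-2^2 implicants → -00-  -11-
Unchecked terms (primes): -00-, -11-, 0-00, 0-11, 00-1, 01-0
Minterm coverage:
  m0 ⊆ -00-,0-00
  m1 ⊆ -00-,00-1
  m3 ⊆ 0-11,00-1
  m4 ⊆ 0-00,01-0
  m6 ⊆ -11-,01-0
  m7 ⊆ -11-,0-11
  m8 ⊆ -00- [E]
  m9 ⊆ -00- [E]
  m14 ⊆ -11- [E]
  m15 ⊆ -11- [E]
E = {-00-, -11-}

2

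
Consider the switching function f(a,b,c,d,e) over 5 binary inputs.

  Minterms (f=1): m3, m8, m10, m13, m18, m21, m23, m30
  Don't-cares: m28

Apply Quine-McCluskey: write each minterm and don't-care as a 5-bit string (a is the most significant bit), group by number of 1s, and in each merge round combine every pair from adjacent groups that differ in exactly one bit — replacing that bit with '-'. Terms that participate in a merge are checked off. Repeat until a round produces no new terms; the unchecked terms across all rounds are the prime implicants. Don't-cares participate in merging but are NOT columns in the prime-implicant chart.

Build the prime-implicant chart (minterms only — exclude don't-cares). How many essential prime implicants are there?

6

Round 0: 00011 01000✓ 01010✓ 01101 10010 10101✓ 10111✓ 11100✓ 11110✓
Round 1: 010-0 101-1 111-0
PIs = {00011, 010-0, 01101, 10010, 101-1, 111-0}
Coverage chart:
  m3: 00011 ←essential
  m8: 010-0 ←essential
  m10: 010-0 ←essential
  m13: 01101 ←essential
  m18: 10010 ←essential
  m21: 101-1 ←essential
  m23: 101-1 ←essential
  m30: 111-0 ←essential
Essential: 00011, 010-0, 01101, 10010, 101-1, 111-0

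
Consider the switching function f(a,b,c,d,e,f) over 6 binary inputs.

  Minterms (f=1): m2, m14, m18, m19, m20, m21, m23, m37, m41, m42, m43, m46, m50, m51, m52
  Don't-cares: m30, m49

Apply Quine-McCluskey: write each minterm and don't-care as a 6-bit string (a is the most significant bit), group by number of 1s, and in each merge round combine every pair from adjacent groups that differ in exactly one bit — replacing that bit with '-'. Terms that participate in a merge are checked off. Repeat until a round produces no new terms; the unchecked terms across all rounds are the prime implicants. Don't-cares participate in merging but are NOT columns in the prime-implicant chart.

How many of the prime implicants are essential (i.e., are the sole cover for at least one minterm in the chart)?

[col 0] 000010*, 001110*, 010010*, 010011*, 010100*, 010101*, 010111*, 011110*, 100101, 101001*, 101010*, 101011*, 101110*, 110001*, 110010*, 110011*, 110100*
[col 1] -01110, -10010*, -10011*, -10100, 0-0010, 0-1110, 010-11, 01001-*, 0101-1, 01010-, 101-10, 1010-1, 10101-, 1100-1, 11001-*
[col 2] -1001-
Prime implicants: -01110, -1001-, -10100, 0-0010, 0-1110, 010-11, 0101-1, 01010-, 100101, 101-10, 1010-1, 10101-, 1100-1
PI chart (minterm → PIs covering it):
  2 | 0-0010  (sole → essential)
  14 | -01110,0-1110
  18 | -1001-,0-0010
  19 | -1001-,010-11
  20 | -10100,01010-
  21 | 0101-1,01010-
  23 | 010-11,0101-1
  37 | 100101  (sole → essential)
  41 | 1010-1  (sole → essential)
  42 | 101-10,10101-
  43 | 1010-1,10101-
  46 | -01110,101-10
  50 | -1001-  (sole → essential)
  51 | -1001-,1100-1
  52 | -10100  (sole → essential)
Essential prime implicants: -1001-, -10100, 0-0010, 100101, 1010-1

5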